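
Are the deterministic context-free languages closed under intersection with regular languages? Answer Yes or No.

Yes

Run the DPDA and a DFA for the regular language in lock-step (product of the two finite controls, one shared stack, the DFA component advancing only on genuine input moves); the result is still deterministic and accepts when both components accept.
So the deterministic context-free languages are closed under intersection with a regular language.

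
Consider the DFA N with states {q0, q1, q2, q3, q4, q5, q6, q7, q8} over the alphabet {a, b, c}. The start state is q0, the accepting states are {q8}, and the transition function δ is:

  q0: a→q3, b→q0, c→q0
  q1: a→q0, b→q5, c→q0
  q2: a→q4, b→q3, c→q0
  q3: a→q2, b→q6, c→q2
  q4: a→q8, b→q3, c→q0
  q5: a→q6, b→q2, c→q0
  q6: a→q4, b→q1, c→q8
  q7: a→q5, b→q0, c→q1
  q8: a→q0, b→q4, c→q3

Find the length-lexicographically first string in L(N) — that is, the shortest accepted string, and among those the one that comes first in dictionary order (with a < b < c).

A breadth-first search from q0 reaches an accepting state first via the path q0 → q3 → q6 → q8 on input abc.
No string of length < 3 is accepted (BFS exhausts all shorter strings without reaching an accepting state), and abc is the lexicographically least accepting string of length 3.

abc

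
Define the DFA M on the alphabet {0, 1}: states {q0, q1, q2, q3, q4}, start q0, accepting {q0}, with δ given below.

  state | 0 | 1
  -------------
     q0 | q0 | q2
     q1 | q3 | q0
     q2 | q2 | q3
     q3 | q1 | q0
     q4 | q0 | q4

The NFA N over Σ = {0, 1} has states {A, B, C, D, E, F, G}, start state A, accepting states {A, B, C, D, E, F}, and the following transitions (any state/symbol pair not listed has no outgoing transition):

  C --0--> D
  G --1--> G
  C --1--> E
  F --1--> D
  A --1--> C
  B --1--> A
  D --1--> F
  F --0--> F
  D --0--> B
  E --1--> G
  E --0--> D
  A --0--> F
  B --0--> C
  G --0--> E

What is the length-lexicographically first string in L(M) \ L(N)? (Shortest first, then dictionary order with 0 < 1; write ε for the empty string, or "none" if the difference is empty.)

111

The string 111 is accepted by M but not by N.
No shorter string lies in the difference, and 111 is the lexicographically first length-3 string in L(M) \ L(N).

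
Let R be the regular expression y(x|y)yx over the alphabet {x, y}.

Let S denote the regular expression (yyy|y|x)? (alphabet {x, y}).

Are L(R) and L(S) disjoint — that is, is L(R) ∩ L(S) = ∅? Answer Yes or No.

Converting the expression R to a DFA (subset construction, then merging equivalent states) gives the minimal DFA with states {r0, r1, r2, r3, r4, r5}, start state r0, accepting states {r5} and transitions r0: x→r1, y→r2; r1: x→r1, y→r1; r2: x→r3, y→r3; r3: x→r1, y→r4; r4: x→r5, y→r1; r5: x→r1, y→r1.
Converting the expression S to a DFA (subset construction, then merging equivalent states) gives the minimal DFA with states {s0, s1, s2, s3, s4}, start state s0, accepting states {s0, s1, s2} and transitions s0: x→s1, y→s2; s1: x→s3, y→s3; s2: x→s3, y→s4; s3: x→s3, y→s3; s4: x→s3, y→s1.
Exploring the product automaton R × S from the start pair (r0, s0), following both machines on each input symbol, reaches 9 state pairs: (r0, s0), (r1, s1), (r2, s2), (r1, s3), (r3, s3), (r3, s4), (r4, s3), (r4, s1), (r5, s3).
R accepts in {r5} and S accepts in {s0, s1, s2}; no reachable pair has both components accepting, so no string drives both machines to acceptance simultaneously and L(R) ∩ L(S) = ∅.
So no string is accepted by both, and the intersection is empty.

Yes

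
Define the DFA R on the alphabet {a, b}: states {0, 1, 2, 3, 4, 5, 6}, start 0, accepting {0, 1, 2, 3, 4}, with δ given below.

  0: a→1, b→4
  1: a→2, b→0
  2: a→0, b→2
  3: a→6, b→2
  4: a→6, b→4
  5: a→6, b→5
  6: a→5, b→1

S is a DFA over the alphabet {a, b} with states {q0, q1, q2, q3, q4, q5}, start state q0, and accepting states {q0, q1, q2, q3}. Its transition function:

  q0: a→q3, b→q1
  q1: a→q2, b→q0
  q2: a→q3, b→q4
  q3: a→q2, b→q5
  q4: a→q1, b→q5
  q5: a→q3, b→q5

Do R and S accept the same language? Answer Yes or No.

No

The string ab is accepted by R but rejected by S.
So L(R) ≠ L(S).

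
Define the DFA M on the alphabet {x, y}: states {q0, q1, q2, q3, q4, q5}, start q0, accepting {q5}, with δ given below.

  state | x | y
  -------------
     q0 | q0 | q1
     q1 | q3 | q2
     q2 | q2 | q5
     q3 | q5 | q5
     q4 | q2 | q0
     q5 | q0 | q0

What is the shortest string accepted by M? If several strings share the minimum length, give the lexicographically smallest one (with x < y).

yxx

A breadth-first search from q0 reaches an accepting state first via the path q0 → q1 → q3 → q5 on input yxx.
No string of length < 3 is accepted (BFS exhausts all shorter strings without reaching an accepting state), and yxx is the lexicographically least accepting string of length 3.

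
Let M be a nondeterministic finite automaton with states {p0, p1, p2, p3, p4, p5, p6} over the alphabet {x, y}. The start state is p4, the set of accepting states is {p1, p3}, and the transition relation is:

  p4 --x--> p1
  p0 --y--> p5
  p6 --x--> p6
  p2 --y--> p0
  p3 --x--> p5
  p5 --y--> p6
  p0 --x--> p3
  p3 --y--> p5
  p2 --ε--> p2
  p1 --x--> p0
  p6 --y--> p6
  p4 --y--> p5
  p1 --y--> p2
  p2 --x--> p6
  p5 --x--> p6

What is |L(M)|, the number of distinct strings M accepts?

The useful subgraph on states {p0, p1, p2, p3, p4} is acyclic, so L(M) is finite; the longest accepting path visits 5 useful states, giving maximum string length 4.
Counting accepting paths from p4 by length: 1 of length 1, 1 of length 3, 1 of length 4. Total 3.

3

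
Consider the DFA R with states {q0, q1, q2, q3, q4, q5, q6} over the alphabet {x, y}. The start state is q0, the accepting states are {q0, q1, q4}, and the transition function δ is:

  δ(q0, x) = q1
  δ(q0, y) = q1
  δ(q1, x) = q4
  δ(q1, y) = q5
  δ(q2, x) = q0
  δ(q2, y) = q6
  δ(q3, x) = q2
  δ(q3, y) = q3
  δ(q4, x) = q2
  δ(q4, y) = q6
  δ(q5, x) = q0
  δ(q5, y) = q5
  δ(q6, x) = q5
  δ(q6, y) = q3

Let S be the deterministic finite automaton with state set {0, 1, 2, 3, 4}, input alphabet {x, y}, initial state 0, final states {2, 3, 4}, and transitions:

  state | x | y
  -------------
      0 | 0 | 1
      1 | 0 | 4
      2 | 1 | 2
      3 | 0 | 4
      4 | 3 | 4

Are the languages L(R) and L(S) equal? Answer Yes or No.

No

The empty string ε is accepted by R but rejected by S.
So L(R) ≠ L(S).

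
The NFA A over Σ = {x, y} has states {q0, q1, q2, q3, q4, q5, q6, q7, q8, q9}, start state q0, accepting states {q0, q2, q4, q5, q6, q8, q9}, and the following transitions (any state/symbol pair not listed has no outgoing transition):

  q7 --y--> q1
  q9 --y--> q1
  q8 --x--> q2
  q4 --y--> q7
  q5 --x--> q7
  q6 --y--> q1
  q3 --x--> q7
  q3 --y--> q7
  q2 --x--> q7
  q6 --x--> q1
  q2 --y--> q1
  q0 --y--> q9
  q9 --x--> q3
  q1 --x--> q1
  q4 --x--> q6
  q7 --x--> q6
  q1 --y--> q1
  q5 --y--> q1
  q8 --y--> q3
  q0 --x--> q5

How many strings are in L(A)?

6

The useful subgraph on states {q0, q3, q5, q6, q7, q9} is acyclic, so L(A) is finite; the longest accepting path visits 5 useful states, giving maximum string length 4.
Counting accepting paths from q0 by length: 1 of length 0, 2 of length 1, 1 of length 3, 2 of length 4. Total 6.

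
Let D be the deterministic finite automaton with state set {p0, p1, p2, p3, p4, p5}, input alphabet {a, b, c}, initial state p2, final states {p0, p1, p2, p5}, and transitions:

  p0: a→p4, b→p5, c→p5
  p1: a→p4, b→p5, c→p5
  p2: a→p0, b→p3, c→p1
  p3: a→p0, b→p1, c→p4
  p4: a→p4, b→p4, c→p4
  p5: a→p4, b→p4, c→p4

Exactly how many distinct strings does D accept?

The useful subgraph on states {p0, p1, p2, p3, p5} is acyclic, so L(D) is finite; the longest accepting path visits 4 useful states, giving maximum string length 3.
Counting accepting paths from p2 by length: 1 of length 0, 2 of length 1, 6 of length 2, 4 of length 3. Total 13.

13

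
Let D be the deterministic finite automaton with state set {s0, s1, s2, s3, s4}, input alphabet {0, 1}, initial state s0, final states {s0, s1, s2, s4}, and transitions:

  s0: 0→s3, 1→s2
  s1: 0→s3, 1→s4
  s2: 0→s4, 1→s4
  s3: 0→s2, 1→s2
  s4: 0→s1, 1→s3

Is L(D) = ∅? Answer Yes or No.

The empty string ε is accepted: the run s0 ends in the accepting state s0.
Since at least one string is accepted, L(D) is not empty.

No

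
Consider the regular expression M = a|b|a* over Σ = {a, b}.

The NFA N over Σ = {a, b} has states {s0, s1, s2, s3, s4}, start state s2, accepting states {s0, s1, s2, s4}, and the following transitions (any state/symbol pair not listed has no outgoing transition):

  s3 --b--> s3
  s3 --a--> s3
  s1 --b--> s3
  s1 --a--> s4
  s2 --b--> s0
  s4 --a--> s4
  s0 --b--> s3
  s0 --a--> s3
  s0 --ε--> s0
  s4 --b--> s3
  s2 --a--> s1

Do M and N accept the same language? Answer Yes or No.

Converting the expression M to a DFA (subset construction, then merging equivalent states) gives the minimal DFA with states {m0, m1, m2, m3}, start state m0, accepting states {m0, m1, m2} and transitions m0: a→m1, b→m2; m1: a→m1, b→m3; m2: a→m3, b→m3; m3: a→m3, b→m3.
Exploring the product automaton M × N from the start pair (m0, s2), following both machines on each input symbol, reaches 5 state pairs: (m0, s2), (m1, s1), (m2, s0), (m1, s4), (m3, s3).
M accepts in {m0, m1, m2} and N accepts in {s0, s1, s2, s4}. In every reachable pair the two components are either both accepting — (m0, s2), (m1, s1), (m2, s0), (m1, s4) — or both non-accepting, so no string is accepted by exactly one of the machines: L(M) \ L(N) and L(N) \ L(M) are both empty.
Hence every string is accepted by M iff it is accepted by N, and the two languages coincide.

Yes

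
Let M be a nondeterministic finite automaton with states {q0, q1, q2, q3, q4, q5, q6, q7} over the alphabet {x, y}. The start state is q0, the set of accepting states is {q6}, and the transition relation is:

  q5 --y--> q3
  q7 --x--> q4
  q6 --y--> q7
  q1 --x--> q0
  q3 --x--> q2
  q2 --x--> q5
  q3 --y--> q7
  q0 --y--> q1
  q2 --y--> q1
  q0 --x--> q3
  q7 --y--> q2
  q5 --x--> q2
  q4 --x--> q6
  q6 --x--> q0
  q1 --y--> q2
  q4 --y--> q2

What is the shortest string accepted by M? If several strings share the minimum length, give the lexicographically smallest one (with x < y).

A breadth-first search from q0 reaches an accepting state first via the path q0 → q3 → q7 → q4 → q6 on input xyxx.
No string of length < 4 is accepted (BFS exhausts all shorter strings without reaching an accepting state), and xyxx is the lexicographically least accepting string of length 4.

xyxx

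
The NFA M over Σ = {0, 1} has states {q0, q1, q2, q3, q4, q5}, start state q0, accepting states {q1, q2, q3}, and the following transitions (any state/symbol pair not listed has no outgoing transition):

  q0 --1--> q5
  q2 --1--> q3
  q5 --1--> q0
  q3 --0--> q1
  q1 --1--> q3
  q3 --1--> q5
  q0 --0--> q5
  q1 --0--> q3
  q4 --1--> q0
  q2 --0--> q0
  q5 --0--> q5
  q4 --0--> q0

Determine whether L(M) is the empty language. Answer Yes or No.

The states reachable from the start state are {q0, q5}.
None of the accepting states {q1, q2, q3} is reachable, so no string is accepted and L(M) = ∅.

Yes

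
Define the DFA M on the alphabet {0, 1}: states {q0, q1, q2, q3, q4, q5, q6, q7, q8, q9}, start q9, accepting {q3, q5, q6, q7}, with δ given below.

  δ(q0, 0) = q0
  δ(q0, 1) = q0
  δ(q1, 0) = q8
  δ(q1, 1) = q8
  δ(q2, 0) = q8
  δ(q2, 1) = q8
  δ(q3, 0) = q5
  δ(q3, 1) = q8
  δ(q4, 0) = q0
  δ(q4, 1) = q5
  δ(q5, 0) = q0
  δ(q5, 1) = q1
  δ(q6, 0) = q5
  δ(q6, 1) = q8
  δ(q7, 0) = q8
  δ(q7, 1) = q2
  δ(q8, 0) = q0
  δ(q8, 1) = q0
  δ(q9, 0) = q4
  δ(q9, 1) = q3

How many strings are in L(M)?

3

The useful subgraph on states {q3, q4, q5, q9} is acyclic, so L(M) is finite; the longest accepting path visits 3 useful states, giving maximum string length 2.
Counting accepting paths from q9 by length: 1 of length 1, 2 of length 2. Total 3.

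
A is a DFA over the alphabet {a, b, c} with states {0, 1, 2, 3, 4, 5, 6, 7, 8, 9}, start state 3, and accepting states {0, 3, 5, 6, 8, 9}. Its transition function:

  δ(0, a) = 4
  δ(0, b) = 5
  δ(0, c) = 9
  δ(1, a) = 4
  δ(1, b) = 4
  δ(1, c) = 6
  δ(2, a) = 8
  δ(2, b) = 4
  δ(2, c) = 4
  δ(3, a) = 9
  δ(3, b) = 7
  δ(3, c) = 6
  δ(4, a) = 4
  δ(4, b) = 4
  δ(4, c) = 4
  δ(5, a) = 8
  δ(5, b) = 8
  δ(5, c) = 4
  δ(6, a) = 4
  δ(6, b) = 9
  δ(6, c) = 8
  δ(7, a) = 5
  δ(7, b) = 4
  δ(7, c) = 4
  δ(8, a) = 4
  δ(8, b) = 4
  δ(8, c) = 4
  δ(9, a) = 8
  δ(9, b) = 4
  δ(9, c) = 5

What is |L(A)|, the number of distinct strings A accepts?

The useful subgraph on states {3, 5, 6, 7, 8, 9} is acyclic, so L(A) is finite; the longest accepting path visits 5 useful states, giving maximum string length 4.
Counting accepting paths from 3 by length: 1 of length 0, 2 of length 1, 5 of length 2, 6 of length 3, 2 of length 4. Total 16.

16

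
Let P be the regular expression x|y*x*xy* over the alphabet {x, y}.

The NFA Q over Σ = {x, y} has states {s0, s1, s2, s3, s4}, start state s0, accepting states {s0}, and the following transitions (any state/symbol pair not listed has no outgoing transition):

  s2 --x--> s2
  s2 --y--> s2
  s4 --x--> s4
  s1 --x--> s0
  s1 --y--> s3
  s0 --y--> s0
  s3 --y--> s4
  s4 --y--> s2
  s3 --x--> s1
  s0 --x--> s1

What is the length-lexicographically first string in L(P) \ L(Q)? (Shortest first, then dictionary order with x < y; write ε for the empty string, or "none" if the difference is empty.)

x

The string x is accepted by P but not by Q.
No shorter string lies in the difference, and x is the lexicographically first length-1 string in L(P) \ L(Q).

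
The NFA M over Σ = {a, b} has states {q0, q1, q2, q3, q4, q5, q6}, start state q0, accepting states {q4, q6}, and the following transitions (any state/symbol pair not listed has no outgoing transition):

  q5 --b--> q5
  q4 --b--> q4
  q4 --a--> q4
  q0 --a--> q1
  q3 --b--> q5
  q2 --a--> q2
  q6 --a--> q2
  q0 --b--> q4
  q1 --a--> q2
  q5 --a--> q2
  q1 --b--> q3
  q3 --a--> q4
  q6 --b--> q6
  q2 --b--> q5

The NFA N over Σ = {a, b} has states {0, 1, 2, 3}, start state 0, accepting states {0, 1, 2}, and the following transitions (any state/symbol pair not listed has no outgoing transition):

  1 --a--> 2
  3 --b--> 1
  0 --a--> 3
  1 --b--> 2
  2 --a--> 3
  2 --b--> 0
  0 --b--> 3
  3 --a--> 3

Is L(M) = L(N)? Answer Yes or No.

The string b is accepted by M but rejected by N.
So L(M) ≠ L(N).

No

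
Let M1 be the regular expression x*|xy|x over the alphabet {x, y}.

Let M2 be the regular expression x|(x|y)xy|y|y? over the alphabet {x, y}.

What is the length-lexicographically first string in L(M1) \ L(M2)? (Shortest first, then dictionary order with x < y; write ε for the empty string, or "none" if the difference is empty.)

The string xx is accepted by M1 but not by M2.
No shorter string lies in the difference, and xx is the lexicographically first length-2 string in L(M1) \ L(M2).

xx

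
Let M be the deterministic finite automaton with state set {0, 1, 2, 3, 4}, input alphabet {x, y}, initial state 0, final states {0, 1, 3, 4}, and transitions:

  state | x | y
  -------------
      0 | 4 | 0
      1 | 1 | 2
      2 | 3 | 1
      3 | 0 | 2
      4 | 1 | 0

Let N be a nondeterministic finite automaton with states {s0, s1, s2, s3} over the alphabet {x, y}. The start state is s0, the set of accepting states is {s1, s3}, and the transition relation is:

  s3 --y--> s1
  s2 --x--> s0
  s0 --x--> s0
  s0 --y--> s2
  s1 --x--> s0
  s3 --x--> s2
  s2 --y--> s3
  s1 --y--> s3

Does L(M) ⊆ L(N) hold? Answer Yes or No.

No

The empty string ε is in L(M) but not in L(N).
So L(M) ⊄ L(N).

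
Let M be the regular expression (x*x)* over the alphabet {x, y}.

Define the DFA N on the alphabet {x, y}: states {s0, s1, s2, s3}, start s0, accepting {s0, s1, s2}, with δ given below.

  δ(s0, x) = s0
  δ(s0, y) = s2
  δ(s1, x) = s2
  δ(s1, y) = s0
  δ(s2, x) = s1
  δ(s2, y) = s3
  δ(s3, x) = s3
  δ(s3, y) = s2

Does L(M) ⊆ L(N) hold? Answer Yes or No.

Yes

Converting the expression M to a DFA (subset construction, then merging equivalent states) gives the minimal DFA with states {m0, m1}, start state m0, accepting states {m0} and transitions m0: x→m0, y→m1; m1: x→m1, y→m1.
Exploring the product automaton M × N from the start pair (m0, s0), following both machines on each input symbol, reaches 5 state pairs: (m0, s0), (m1, s2), (m1, s1), (m1, s3), (m1, s0).
M accepts in {m0} and N accepts in {s0, s1, s2}. The reachable pairs whose M-component is accepting are (m0, s0); in each of them the N-component is accepting too, so the product for L(M) \ L(N) (M-component accepting, N-component rejecting) has no reachable accepting pair and the difference is empty.
Hence every string in L(M) is also in L(N).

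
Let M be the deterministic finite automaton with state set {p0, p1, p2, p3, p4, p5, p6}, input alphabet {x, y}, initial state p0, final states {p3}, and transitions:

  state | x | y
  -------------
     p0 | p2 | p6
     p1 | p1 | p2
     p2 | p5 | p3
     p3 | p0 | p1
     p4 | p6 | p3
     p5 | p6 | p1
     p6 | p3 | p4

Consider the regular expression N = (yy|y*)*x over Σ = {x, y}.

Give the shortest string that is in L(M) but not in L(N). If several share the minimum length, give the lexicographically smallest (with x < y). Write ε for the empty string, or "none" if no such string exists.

xy

The string xy is accepted by M but not by N.
No shorter string lies in the difference, and xy is the lexicographically first length-2 string in L(M) \ L(N).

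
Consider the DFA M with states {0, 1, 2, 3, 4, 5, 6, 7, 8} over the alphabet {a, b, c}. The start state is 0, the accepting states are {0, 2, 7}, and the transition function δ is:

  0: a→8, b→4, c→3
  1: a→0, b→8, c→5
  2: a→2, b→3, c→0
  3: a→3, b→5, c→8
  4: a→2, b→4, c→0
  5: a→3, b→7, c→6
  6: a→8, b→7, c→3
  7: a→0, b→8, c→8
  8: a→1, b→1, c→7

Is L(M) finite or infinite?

infinite

State 0 is reachable from the start and can reach an accepting state, and it lies on the cycle 0 → 8 → 1 → 0.
Traversing that cycle any number of times yields accepted strings of unbounded length, so the language is infinite.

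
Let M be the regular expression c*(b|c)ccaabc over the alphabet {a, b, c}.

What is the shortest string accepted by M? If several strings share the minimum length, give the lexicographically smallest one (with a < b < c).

bccaabc

By inspection of the expression, no string of length less than 7 matches, and bccaabc is the lexicographically first match of length 7.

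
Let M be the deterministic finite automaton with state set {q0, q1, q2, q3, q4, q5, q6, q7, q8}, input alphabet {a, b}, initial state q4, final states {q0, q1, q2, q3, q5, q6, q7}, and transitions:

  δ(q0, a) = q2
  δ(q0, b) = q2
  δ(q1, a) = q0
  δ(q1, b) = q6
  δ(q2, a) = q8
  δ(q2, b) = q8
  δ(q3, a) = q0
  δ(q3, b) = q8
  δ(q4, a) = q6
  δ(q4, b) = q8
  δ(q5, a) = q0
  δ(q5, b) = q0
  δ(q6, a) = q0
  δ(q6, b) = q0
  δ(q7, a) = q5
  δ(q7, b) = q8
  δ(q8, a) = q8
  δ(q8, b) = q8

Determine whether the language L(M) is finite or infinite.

The useful states (reachable from q4 and able to reach an accepting state) are {q0, q2, q4, q6}.
Restricted to these states the transition graph has no cycle, so every accepting path has bounded length and L is finite.

finite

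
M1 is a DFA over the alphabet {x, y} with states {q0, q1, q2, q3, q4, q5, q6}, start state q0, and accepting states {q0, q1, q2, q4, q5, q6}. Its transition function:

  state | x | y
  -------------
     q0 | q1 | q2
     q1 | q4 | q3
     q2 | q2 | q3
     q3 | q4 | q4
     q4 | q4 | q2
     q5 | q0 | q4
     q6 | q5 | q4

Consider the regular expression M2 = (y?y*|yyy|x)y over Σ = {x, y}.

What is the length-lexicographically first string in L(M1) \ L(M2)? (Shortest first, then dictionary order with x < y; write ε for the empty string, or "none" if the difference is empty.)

ε

The empty string ε is accepted by M1 but not by M2.
Since ε is the unique shortest string, it is the required witness.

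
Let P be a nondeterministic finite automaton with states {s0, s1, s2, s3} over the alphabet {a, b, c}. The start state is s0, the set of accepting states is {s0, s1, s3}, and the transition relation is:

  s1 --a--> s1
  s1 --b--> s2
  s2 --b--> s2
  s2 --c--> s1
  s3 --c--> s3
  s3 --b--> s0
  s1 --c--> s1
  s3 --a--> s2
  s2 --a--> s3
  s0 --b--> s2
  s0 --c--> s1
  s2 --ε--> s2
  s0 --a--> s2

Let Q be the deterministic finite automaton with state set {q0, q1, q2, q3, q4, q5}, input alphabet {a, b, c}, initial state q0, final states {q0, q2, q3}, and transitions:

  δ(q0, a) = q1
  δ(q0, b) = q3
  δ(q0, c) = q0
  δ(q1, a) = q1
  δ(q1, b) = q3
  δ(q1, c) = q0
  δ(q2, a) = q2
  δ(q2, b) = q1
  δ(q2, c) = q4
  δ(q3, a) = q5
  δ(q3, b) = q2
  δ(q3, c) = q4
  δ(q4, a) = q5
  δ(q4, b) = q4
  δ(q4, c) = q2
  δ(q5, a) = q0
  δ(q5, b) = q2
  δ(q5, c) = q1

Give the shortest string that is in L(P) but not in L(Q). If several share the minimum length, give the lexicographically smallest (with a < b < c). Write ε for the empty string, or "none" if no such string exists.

aa

The string aa is accepted by P but not by Q.
No shorter string lies in the difference, and aa is the lexicographically first length-2 string in L(P) \ L(Q).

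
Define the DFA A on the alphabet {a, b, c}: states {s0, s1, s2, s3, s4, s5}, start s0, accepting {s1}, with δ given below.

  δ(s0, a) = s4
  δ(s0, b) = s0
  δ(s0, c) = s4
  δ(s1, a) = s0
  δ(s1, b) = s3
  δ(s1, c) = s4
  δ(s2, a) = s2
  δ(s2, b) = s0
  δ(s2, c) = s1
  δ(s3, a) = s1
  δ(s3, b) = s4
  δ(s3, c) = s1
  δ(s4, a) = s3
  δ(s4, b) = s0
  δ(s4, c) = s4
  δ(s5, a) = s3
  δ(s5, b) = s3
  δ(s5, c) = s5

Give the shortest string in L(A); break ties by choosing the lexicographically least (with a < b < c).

A breadth-first search from s0 reaches an accepting state first via the path s0 → s4 → s3 → s1 on input aaa.
No string of length < 3 is accepted (BFS exhausts all shorter strings without reaching an accepting state), and aaa is the lexicographically least accepting string of length 3.

aaa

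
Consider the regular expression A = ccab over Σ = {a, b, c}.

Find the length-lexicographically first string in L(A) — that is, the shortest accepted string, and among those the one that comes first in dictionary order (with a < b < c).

By inspection of the expression, no string of length less than 4 matches, and ccab is the lexicographically first match of length 4.

ccab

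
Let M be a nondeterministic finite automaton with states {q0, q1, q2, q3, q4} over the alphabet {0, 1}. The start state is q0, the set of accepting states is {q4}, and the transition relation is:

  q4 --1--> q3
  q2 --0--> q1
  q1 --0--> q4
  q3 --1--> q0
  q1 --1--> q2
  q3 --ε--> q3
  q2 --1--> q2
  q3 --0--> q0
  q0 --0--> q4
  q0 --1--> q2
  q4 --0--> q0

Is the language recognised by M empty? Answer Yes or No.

The string 0 is accepted: the run q0 → q4 ends in the accepting state q4.
Since at least one string is accepted, L(M) is not empty.

No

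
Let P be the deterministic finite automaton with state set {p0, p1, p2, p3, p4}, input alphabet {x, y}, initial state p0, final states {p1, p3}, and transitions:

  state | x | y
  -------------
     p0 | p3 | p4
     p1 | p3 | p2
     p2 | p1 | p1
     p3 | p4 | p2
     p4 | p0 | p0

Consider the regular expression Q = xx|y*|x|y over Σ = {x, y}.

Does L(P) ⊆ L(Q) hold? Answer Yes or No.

No

The string xyx is in L(P) but not in L(Q).
So L(P) ⊄ L(Q).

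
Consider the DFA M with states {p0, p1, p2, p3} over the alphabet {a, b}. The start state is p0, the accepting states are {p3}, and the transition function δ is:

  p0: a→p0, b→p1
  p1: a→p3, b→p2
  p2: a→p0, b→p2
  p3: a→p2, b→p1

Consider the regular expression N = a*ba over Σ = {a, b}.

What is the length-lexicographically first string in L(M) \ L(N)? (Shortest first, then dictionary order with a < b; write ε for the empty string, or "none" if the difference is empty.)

The string baba is accepted by M but not by N.
No shorter string lies in the difference, and baba is the lexicographically first length-4 string in L(M) \ L(N).

baba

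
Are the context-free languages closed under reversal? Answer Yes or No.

Reversing the right-hand side of every production of a context-free grammar for L gives a context-free grammar for Lᴿ (induction on derivation length).
So the context-free languages are closed under reversal.

Yes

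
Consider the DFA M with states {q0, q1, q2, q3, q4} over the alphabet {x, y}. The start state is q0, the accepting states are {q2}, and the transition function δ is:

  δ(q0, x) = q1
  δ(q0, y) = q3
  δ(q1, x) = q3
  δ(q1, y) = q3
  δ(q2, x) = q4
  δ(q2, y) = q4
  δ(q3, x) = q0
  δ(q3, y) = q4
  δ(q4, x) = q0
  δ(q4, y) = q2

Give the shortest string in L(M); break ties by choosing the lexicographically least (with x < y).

A breadth-first search from q0 reaches an accepting state first via the path q0 → q3 → q4 → q2 on input yyy.
No string of length < 3 is accepted (BFS exhausts all shorter strings without reaching an accepting state), and yyy is the lexicographically least accepting string of length 3.

yyy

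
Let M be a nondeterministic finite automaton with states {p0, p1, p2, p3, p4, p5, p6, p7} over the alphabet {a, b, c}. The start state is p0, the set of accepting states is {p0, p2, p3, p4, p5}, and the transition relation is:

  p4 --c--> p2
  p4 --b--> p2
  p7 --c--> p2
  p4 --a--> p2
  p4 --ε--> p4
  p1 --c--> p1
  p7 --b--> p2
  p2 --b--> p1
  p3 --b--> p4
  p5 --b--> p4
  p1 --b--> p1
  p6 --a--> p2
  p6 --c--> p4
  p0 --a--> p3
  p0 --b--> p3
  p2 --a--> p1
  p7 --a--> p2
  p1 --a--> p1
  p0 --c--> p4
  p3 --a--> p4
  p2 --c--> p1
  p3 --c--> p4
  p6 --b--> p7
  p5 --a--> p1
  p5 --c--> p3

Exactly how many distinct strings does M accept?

The useful subgraph on states {p0, p2, p3, p4} is acyclic, so L(M) is finite; the longest accepting path visits 4 useful states, giving maximum string length 3.
Counting accepting paths from p0 by length: 1 of length 0, 3 of length 1, 9 of length 2, 18 of length 3. Total 31.

31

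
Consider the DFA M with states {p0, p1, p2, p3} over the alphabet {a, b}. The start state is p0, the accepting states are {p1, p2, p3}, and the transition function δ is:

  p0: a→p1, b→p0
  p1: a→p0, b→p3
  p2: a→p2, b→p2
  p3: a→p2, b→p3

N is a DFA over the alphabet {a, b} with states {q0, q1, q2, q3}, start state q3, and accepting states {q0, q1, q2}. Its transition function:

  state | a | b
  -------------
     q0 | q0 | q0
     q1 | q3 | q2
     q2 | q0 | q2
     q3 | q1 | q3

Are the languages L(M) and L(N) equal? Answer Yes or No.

Exploring the product automaton M × N from the start pair (p0, q3), following both machines on each input symbol, reaches 4 state pairs: (p0, q3), (p1, q1), (p3, q2), (p2, q0).
M accepts in {p1, p2, p3} and N accepts in {q0, q1, q2}. In every reachable pair the two components are either both accepting — (p1, q1), (p3, q2), (p2, q0) — or both non-accepting, so no string is accepted by exactly one of the machines: L(M) \ L(N) and L(N) \ L(M) are both empty.
Hence every string is accepted by M iff it is accepted by N, and the two languages coincide.

Yes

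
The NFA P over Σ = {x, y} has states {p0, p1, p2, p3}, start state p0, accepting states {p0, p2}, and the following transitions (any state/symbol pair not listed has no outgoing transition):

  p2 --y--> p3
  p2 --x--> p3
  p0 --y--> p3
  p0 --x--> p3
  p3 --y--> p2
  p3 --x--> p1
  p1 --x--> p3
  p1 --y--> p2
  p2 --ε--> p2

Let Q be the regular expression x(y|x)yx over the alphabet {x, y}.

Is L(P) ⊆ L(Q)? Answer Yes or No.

The empty string ε is in L(P) but not in L(Q).
So L(P) ⊄ L(Q).

No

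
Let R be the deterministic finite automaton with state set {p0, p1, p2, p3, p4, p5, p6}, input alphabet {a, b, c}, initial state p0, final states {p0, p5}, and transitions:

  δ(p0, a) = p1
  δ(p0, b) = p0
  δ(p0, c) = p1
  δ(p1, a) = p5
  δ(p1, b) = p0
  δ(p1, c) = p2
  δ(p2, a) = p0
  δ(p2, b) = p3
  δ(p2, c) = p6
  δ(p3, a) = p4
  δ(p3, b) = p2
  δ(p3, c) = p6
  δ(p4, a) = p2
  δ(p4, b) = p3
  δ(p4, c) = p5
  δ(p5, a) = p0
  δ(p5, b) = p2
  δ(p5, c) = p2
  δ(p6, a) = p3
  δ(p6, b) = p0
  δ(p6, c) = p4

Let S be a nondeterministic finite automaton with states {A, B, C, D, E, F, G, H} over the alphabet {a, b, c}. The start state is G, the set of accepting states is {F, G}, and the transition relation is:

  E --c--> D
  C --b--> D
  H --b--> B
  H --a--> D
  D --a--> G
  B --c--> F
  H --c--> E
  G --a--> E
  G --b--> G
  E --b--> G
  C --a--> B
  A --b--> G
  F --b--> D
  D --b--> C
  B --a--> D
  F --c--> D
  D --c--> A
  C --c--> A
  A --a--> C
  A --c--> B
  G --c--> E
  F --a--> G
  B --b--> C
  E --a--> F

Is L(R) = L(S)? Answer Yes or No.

Yes

Exploring the product automaton R × S from the start pair (p0, G), following both machines on each input symbol, reaches 7 state pairs: (p0, G), (p1, E), (p5, F), (p2, D), (p3, C), (p6, A), (p4, B).
R accepts in {p0, p5} and S accepts in {F, G}. In every reachable pair the two components are either both accepting — (p0, G), (p5, F) — or both non-accepting, so no string is accepted by exactly one of the machines: L(R) \ L(S) and L(S) \ L(R) are both empty.
Hence every string is accepted by R iff it is accepted by S, and the two languages coincide.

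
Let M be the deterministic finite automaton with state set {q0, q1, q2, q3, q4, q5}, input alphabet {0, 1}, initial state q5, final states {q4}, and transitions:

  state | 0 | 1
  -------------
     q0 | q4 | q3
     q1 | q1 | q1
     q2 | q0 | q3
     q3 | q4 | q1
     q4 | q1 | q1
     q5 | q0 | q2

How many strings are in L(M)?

5

The useful subgraph on states {q0, q2, q3, q4, q5} is acyclic, so L(M) is finite; the longest accepting path visits 5 useful states, giving maximum string length 4.
Counting accepting paths from q5 by length: 1 of length 2, 3 of length 3, 1 of length 4. Total 5.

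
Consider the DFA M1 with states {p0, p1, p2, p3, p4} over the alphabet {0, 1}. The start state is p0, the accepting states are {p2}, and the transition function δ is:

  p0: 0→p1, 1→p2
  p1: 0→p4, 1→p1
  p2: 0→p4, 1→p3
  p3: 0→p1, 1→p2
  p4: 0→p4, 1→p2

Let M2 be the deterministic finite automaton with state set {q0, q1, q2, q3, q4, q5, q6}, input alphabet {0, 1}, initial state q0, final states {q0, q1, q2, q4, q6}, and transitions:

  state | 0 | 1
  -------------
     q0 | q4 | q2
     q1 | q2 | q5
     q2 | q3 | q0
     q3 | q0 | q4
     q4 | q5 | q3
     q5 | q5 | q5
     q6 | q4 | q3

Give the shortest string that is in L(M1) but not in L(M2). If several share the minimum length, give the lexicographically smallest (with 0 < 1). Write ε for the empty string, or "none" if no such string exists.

The string 001 is accepted by M1 but not by M2.
No shorter string lies in the difference, and 001 is the lexicographically first length-3 string in L(M1) \ L(M2).

001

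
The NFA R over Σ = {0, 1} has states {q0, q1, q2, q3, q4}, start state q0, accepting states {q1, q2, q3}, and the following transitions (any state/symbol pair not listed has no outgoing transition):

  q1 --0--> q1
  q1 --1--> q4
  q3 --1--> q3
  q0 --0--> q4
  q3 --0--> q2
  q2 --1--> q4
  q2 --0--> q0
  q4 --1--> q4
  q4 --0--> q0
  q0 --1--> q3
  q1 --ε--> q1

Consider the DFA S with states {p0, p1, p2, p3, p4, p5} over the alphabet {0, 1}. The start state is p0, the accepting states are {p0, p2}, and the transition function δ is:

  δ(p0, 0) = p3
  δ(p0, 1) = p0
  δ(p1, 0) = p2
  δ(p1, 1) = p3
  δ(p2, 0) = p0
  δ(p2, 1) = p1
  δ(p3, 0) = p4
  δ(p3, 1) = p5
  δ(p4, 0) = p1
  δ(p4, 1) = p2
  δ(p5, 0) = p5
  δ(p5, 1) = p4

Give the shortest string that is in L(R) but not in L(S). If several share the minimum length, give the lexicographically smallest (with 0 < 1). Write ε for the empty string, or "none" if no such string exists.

10

The string 10 is accepted by R but not by S.
No shorter string lies in the difference, and 10 is the lexicographically first length-2 string in L(R) \ L(S).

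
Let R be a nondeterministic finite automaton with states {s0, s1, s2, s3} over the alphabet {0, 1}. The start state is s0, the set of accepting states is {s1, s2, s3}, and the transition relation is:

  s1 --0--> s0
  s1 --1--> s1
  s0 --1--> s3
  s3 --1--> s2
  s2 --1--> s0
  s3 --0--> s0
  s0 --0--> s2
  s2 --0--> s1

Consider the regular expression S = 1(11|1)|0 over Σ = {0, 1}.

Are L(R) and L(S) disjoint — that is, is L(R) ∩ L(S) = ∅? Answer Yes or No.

The string 0 is accepted by both R and S.
Hence L(R) ∩ L(S) ≠ ∅.

No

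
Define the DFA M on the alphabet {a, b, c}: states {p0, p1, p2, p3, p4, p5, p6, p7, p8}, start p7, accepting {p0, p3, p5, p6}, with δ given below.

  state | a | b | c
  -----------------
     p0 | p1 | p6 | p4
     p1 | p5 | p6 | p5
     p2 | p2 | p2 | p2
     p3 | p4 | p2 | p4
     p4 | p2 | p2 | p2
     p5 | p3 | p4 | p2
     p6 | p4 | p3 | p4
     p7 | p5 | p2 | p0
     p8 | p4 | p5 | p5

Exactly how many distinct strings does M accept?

The useful subgraph on states {p0, p1, p3, p5, p6, p7} is acyclic, so L(M) is finite; the longest accepting path visits 5 useful states, giving maximum string length 4.
Counting accepting paths from p7 by length: 2 of length 1, 2 of length 2, 4 of length 3, 3 of length 4. Total 11.

11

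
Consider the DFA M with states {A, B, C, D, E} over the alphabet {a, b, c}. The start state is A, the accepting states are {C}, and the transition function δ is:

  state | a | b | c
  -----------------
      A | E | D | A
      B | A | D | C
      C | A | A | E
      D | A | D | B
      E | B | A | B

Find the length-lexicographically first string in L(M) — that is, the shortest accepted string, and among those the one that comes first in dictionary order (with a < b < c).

aac

A breadth-first search from A reaches an accepting state first via the path A → E → B → C on input aac.
No string of length < 3 is accepted (BFS exhausts all shorter strings without reaching an accepting state), and aac is the lexicographically least accepting string of length 3.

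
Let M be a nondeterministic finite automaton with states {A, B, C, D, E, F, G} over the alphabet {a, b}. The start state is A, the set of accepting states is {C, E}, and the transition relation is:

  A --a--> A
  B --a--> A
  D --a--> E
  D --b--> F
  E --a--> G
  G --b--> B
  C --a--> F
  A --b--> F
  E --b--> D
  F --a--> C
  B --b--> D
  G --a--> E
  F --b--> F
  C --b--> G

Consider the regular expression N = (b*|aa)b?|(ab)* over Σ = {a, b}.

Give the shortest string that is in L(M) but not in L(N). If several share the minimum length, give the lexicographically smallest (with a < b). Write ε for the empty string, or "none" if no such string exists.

ba

The string ba is accepted by M but not by N.
No shorter string lies in the difference, and ba is the lexicographically first length-2 string in L(M) \ L(N).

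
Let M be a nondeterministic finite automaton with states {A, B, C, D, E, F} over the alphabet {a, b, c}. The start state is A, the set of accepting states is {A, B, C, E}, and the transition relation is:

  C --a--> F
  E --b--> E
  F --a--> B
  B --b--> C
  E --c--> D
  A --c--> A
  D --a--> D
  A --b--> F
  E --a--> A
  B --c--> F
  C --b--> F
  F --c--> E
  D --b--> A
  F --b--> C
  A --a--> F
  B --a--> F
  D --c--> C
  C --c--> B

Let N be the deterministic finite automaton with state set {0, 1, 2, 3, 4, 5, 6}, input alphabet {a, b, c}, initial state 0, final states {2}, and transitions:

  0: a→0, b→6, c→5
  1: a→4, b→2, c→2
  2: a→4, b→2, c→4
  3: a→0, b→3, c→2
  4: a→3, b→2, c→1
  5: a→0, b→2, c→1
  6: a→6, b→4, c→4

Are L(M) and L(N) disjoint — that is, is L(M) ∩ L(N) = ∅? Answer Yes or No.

The string acb is accepted by both M and N.
Hence L(M) ∩ L(N) ≠ ∅.

No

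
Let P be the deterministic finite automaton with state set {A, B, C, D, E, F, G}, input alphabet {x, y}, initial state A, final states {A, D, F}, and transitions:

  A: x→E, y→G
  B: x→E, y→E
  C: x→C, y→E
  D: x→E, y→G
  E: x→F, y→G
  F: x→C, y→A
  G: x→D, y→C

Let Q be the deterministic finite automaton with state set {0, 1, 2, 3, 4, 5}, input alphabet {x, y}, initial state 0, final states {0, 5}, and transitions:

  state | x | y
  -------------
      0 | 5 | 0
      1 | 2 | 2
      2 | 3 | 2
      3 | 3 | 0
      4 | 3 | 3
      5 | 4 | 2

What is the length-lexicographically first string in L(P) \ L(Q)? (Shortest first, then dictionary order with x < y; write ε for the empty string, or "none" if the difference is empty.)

xx

The string xx is accepted by P but not by Q.
No shorter string lies in the difference, and xx is the lexicographically first length-2 string in L(P) \ L(Q).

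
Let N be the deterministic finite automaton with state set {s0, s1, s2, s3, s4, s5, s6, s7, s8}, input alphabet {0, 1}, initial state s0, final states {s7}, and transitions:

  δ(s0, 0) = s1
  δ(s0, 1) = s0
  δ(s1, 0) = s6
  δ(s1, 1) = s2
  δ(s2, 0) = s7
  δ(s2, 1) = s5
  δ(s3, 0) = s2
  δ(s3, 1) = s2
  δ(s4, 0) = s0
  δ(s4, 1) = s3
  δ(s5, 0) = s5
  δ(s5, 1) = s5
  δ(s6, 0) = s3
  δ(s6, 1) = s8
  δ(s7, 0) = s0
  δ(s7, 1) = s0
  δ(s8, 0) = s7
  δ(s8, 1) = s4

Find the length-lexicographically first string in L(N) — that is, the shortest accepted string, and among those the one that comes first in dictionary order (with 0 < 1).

010

A breadth-first search from s0 reaches an accepting state first via the path s0 → s1 → s2 → s7 on input 010.
No string of length < 3 is accepted (BFS exhausts all shorter strings without reaching an accepting state), and 010 is the lexicographically least accepting string of length 3.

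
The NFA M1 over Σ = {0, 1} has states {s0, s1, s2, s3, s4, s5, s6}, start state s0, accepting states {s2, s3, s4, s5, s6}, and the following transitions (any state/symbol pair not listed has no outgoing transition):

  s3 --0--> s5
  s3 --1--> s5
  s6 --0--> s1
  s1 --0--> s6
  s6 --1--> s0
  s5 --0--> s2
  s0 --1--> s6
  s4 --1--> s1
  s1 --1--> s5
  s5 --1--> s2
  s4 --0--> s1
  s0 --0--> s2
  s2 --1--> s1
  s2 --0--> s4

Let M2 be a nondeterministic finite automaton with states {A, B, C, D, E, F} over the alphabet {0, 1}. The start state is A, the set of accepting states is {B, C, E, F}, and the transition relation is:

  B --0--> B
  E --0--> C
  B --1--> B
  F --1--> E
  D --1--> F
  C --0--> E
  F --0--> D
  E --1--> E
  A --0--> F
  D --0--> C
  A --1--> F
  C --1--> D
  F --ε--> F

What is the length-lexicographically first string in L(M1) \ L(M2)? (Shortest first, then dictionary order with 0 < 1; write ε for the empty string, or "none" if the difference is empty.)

The string 00 is accepted by M1 but not by M2.
No shorter string lies in the difference, and 00 is the lexicographically first length-2 string in L(M1) \ L(M2).

00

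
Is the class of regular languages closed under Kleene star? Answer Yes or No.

Yes

If R is a regular expression for L then R* denotes L*; on automata, add a new accepting start state with an ε-move into the old start state and ε-moves from every old accepting state back to it.
So the regular languages are closed under Kleene star.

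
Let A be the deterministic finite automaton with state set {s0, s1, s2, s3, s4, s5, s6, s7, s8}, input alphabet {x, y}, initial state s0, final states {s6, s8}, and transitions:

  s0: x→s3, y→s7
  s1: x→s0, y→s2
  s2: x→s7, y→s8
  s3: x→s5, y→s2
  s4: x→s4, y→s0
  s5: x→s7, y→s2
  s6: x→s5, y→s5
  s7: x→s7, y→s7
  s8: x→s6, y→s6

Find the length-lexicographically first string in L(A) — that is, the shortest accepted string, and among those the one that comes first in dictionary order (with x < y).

A breadth-first search from s0 reaches an accepting state first via the path s0 → s3 → s2 → s8 on input xyy.
No string of length < 3 is accepted (BFS exhausts all shorter strings without reaching an accepting state), and xyy is the lexicographically least accepting string of length 3.

xyy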